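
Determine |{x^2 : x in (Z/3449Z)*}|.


For prime p, the number of non-zero quadratic residues is (p-1)/2.
= (3449-1)/2
= 1724

1724


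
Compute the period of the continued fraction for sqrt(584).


Run the CF algorithm for sqrt(584).
a_0 = floor(sqrt(584)) = 24; set m_0=0, q_0=1.
Recurrence: m' = q*a - m,  q' = (d - m'^2)/q,  a' = floor((a_0 + m')/q').
  step 1: m=24, q=8, a=6
  step 2: m=24, q=1, a=48
a_2 = 2*a_0 = 48, so the period closes here.
sqrt(584) = [24; 6, 48]
Period length = 2

2


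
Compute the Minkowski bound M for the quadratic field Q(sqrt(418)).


d = 418, d mod 4 = 2, so disc(K) = 4d = 1672; |disc(K)| = 1672
Real quadratic field, so n = 2, s = r2 = 0, r1 = 2
M = (n!/n^n) * (4/pi)^s * sqrt(|disc(K)|) = (2!/2^2) * (4/pi)^0 * sqrt(1672)
= 0.5 * 1.000000 * 40.890097
= 20.4450

20.4450


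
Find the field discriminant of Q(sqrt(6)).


For K = Q(sqrt(d)) with d squarefree: disc(K) = d if d = 1 mod 4, and disc(K) = 4d if d = 2 or 3 mod 4.
Here d = 6, and d mod 4 = 2.
d = 2 mod 4, not 1 (O_K = Z[sqrt(d)]), so disc(K) = 4d = 4 * (6) = 24

24


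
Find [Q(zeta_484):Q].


The degree equals Euler's totient phi(484).
484 = 2^2 * 11^2
phi(484) = 220

220


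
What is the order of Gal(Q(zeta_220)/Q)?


|Gal(Q(zeta_220)/Q)| = phi(220)
= 80

80


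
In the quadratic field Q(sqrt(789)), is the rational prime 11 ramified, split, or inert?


K = Q(sqrt(789)). Since d mod 4 = 1, disc(K) = 789.
Check p | disc: 789 mod 11 = 8.
p does not divide disc. Compute Legendre symbol (d/p):
8^((11-1)/2) mod 11 = -1
(d/p) = -1, so p is inert: (p) stays prime with e=1, f=2, g=1.
Therefore p is inert.

inert


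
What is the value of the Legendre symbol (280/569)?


p = 569 is prime, so compute (280/569) with the reciprocity algorithm (Jacobi-symbol steps: pull out 2s via (2/n), flip via reciprocity, reduce):
  pull out 2: (2/569) = +1  (since 569 mod 8 = 1)
  pull out 2: (2/569) = +1  (since 569 mod 8 = 1)
  pull out 2: (2/569) = +1  (since 569 mod 8 = 1)
  reciprocity: (35/569) -> +(569/35)
  reduce: (9/35)
  reciprocity: (9/35) -> +(35/9)
  reduce: (8/9)
  pull out 2: (2/9) = +1  (since 9 mod 8 = 1)
  pull out 2: (2/9) = +1  (since 9 mod 8 = 1)
  pull out 2: (2/9) = +1  (since 9 mod 8 = 1)
  (1/9) = 1
Product of signs = 1
(280/569) = 1

1


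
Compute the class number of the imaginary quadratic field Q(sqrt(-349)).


K = Q(sqrt(-349)). d mod 4 = 3, so D = disc(K) = 4d = -1396
h(K) equals the number of primitive reduced positive-definite forms (a, b, c) = a*x^2 + b*x*y + c*y^2 with b^2 - 4ac = D,
where reduced means |b| <= a <= c, with b >= 0 whenever |b| = a or a = c, and primitive means gcd(a, b, c) = 1.
Reduced forces 3a^2 <= |D| = 1396, so 1 <= a <= 21; b must have the parity of D, and c = (b^2 - D)/(4a) must be an integer >= a.
Enumerate a = 1..21, b in [-a, a]:
  a=1: (1, 0, 349)  [1]
  a=2: (2, 2, 175)  [1]
  a=3..4: none
  a=5: (5, -2, 70), (5, 2, 70)  [2]
  a=6: none
  a=7: (7, -2, 50), (7, 2, 50)  [2]
  a=8..9: none
  a=10: (10, -2, 35), (10, 2, 35)  [2]
  a=11: (11, -10, 34), (11, 10, 34)  [2]
  a=12..13: none
  a=14: (14, -2, 25), (14, 2, 25)  [2]
  a=15..16: none
  a=17: (17, -10, 22), (17, 10, 22)  [2]
  a=18..21: none
Total reduced forms: 1 + 1 + 2 + 2 + 2 + 2 + 2 + 2 = 14
h = 14

14


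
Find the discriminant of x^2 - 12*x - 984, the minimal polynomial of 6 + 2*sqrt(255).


The element 6 + 2*sqrt(255) has minimal polynomial:
x^2 - 12*x - 984
Discriminant = (-12)^2 - 4*(-984)
= 144 + 3936
= 4080

4080


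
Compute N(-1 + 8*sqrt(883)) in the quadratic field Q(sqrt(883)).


N(a + b*sqrt(d)) = a^2 - d*b^2
= (-1)^2 - (883)*(8)^2
= 1 - 56512
= -56511

-56511


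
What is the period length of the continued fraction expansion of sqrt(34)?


Run the CF algorithm for sqrt(34).
a_0 = floor(sqrt(34)) = 5; set m_0=0, q_0=1.
Recurrence: m' = q*a - m,  q' = (d - m'^2)/q,  a' = floor((a_0 + m')/q').
  step 1: m=5, q=9, a=1
  step 2: m=4, q=2, a=4
  step 3: m=4, q=9, a=1
  step 4: m=5, q=1, a=10
a_4 = 2*a_0 = 10, so the period closes here.
sqrt(34) = [5; 1, 4, 1, 10]
Period length = 4

4


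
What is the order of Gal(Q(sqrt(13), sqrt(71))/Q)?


The 2 square roots of distinct primes are multiplicatively independent over Q,
so [K:Q] = 2^2 and Gal(K/Q) is isomorphic to (Z/2Z)^2.
|Gal| = 2^2 = 4

4


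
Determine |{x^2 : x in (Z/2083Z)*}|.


For prime p, the number of non-zero quadratic residues is (p-1)/2.
= (2083-1)/2
= 1041

1041


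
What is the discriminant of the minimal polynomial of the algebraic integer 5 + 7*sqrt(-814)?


The element 5 + 7*sqrt(-814) has minimal polynomial:
x^2 - 10*x + 39911
Discriminant = (-10)^2 - 4*(39911)
= 100 - 159644
= -159544

-159544


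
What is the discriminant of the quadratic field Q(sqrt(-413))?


For K = Q(sqrt(d)) with d squarefree: disc(K) = d if d = 1 mod 4, and disc(K) = 4d if d = 2 or 3 mod 4.
Here d = -413, and d mod 4 = 3.
d = 3 mod 4, not 1 (O_K = Z[sqrt(d)]), so disc(K) = 4d = 4 * (-413) = -1652

-1652


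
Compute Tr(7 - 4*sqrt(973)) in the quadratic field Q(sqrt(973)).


Tr(a + b*sqrt(d)) = (a + b*sqrt(d)) + (a - b*sqrt(d)) = 2a
= 2 * (7)
= 14

14


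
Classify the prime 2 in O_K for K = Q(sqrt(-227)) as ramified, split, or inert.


K = Q(sqrt(-227)). Since d mod 4 = 1, disc(K) = -227.
Check p | disc: -227 mod 2 = 1.
p=2 does not divide disc (d is 1 mod 4). 2 splits iff d = 1 mod 8.
d mod 8 = 5, so (d/2) = -1.
(d/p) = -1, so p is inert: (p) stays prime with e=1, f=2, g=1.
Therefore p is inert.

inert


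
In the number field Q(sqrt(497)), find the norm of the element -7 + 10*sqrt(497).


N(a + b*sqrt(d)) = a^2 - d*b^2
= (-7)^2 - (497)*(10)^2
= 49 - 49700
= -49651

-49651


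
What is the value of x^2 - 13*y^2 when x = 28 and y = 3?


x^2 - d*y^2
= 28^2 - 13*3^2
= 784 - 117
= 667

667


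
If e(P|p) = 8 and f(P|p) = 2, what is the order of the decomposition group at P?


|D_P| = e * f
= 8 * 2
= 16

16


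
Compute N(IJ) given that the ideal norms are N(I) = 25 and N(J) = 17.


N(IJ) = N(I) * N(J)
= 25 * 17
= 425

425


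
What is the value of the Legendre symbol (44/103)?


p = 103 is prime, so compute (44/103) with the reciprocity algorithm (Jacobi-symbol steps: pull out 2s via (2/n), flip via reciprocity, reduce):
  pull out 2: (2/103) = +1  (since 103 mod 8 = 7)
  pull out 2: (2/103) = +1  (since 103 mod 8 = 7)
  reciprocity: (11/103) -> -(103/11)
  reduce: (4/11)
  pull out 2: (2/11) = -1  (since 11 mod 8 = 3)
  pull out 2: (2/11) = -1  (since 11 mod 8 = 3)
  (1/11) = 1
Product of signs = -1
(44/103) = -1

-1


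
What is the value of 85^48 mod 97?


p = 97 is prime and the exponent is (p-1)/2 = 48, so by Euler's criterion 85^48 = (85/97) = +1 or -1 mod 97.
Compute by square-and-multiply:
  48 = 32 + 16 (binary 110000)
  Repeated squaring mod 97: 85^1 = 85, 85^2 = 47, 85^4 = 75, 85^8 = 96, 85^16 = 1, 85^32 = 1
  85^48 = 85^32 * 85^16 = 1 * 1 mod 97
    1 * 1 = 1 = 1 mod 97
  85^48 = 1 mod 97
Result 1: 85 is a quadratic residue mod 97.
85^48 mod 97 = 1

1


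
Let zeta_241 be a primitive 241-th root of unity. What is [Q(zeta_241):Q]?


The degree equals Euler's totient phi(241).
241 = 241
phi(241) = 240

240


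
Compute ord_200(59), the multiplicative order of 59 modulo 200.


We want ord_200(59), the smallest k >= 1 with 59^k = 1 mod 200.
n = 200 = 2^3 * 5^2, phi(200) = 80; the order divides phi(n).
Divisors of 80: 1, 2, 4, 5, 8, 10, 16, 20, 40, 80
Repeated squaring mod 200: 59^1 = 59, 59^2 = 81, 59^4 = 161, 59^8 = 121, 59^16 = 41, 59^32 = 81, 59^64 = 161
Test divisors in increasing order:
  k=1: 59^1 = 59 mod 200
  k=2: 59^2 = 81 mod 200
  k=4: 59^4 = 161 mod 200
  k=5: 59^5 = 161 * 59 = 99 mod 200
  k=8: 59^8 = 121 mod 200
  k=10: 59^10 = 121 * 81 = 1 mod 200  <- first divisor giving 1
Order = 10

10


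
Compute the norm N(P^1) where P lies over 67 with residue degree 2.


N(P^a) = p^(a*f)
= 67^(1*2)
= 67^2
= 4489

4489


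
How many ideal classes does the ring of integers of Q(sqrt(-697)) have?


K = Q(sqrt(-697)). d mod 4 = 3, so D = disc(K) = 4d = -2788
h(K) equals the number of primitive reduced positive-definite forms (a, b, c) = a*x^2 + b*x*y + c*y^2 with b^2 - 4ac = D,
where reduced means |b| <= a <= c, with b >= 0 whenever |b| = a or a = c, and primitive means gcd(a, b, c) = 1.
Reduced forces 3a^2 <= |D| = 2788, so 1 <= a <= 30; b must have the parity of D, and c = (b^2 - D)/(4a) must be an integer >= a.
Enumerate a = 1..30, b in [-a, a]:
  a=1: (1, 0, 697)  [1]
  a=2: (2, 2, 349)  [1]
  a=3..16: none
  a=17: (17, 0, 41)  [1]
  a=18: none
  a=19: (19, -10, 38), (19, 10, 38)  [2]
  a=20..22: none
  a=23: (23, -8, 31), (23, 8, 31)  [2]
  a=24..28: none
  a=29: (29, 24, 29)  [1]
  a=30: none
Total reduced forms: 1 + 1 + 1 + 2 + 2 + 1 = 8
h = 8

8


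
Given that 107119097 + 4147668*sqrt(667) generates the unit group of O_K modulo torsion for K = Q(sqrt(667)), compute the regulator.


epsilon = 107119097 + 4147668*sqrt(667)
= 2.1424e+08
R = ln(2.1424e+08)
= 19.1826

19.1826


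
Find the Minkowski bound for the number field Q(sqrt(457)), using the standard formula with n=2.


d = 457, d mod 4 = 1, so disc(K) = d = 457; |disc(K)| = 457
Real quadratic field, so n = 2, s = r2 = 0, r1 = 2
M = (n!/n^n) * (4/pi)^s * sqrt(|disc(K)|) = (2!/2^2) * (4/pi)^0 * sqrt(457)
= 0.5 * 1.000000 * 21.377558
= 10.6888

10.6888


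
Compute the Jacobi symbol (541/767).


Compute (541/767) via quadratic reciprocity:
  reciprocity: (541/767) -> +(767/541)
  reduce: (226/541)
  pull out 2: (2/541) = -1  (since 541 mod 8 = 5)
  reciprocity: (113/541) -> +(541/113)
  reduce: (89/113)
  reciprocity: (89/113) -> +(113/89)
  reduce: (24/89)
  pull out 2: (2/89) = +1  (since 89 mod 8 = 1)
  pull out 2: (2/89) = +1  (since 89 mod 8 = 1)
  pull out 2: (2/89) = +1  (since 89 mod 8 = 1)
  reciprocity: (3/89) -> +(89/3)
  reduce: (2/3)
  pull out 2: (2/3) = -1  (since 3 mod 8 = 3)
  (1/3) = 1
Product of signs = 1

1


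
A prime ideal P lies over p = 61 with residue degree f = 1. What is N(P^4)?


N(P^a) = p^(a*f)
= 61^(4*1)
= 61^4
= 13845841

13845841


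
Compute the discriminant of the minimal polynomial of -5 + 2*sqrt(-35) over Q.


The element -5 + 2*sqrt(-35) has minimal polynomial:
x^2 + 10*x + 165
Discriminant = (10)^2 - 4*(165)
= 100 - 660
= -560

-560


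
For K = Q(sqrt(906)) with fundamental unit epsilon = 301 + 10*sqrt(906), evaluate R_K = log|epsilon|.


epsilon = 301 + 10*sqrt(906)
= 601.9983
R = ln(601.9983)
= 6.4003

6.4003


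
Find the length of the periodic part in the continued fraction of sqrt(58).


Run the CF algorithm for sqrt(58).
a_0 = floor(sqrt(58)) = 7; set m_0=0, q_0=1.
Recurrence: m' = q*a - m,  q' = (d - m'^2)/q,  a' = floor((a_0 + m')/q').
  step 1: m=7, q=9, a=1
  step 2: m=2, q=6, a=1
  step 3: m=4, q=7, a=1
  step 4: m=3, q=7, a=1
  step 5: m=4, q=6, a=1
  step 6: m=2, q=9, a=1
  step 7: m=7, q=1, a=14
a_7 = 2*a_0 = 14, so the period closes here.
sqrt(58) = [7; 1, 1, 1, 1, 1, 1, 14]
Period length = 7

7


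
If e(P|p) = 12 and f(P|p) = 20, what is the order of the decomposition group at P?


|D_P| = e * f
= 12 * 20
= 240

240


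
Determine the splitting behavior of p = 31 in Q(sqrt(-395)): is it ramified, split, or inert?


K = Q(sqrt(-395)). Since d mod 4 = 1, disc(K) = -395.
Check p | disc: -395 mod 31 = 8.
p does not divide disc. Compute Legendre symbol (d/p):
8^((31-1)/2) mod 31 = 1
(d/p) = 1, so p splits: (p) = P*P' with e=1, f=1, g=2.
Therefore p is split.

split


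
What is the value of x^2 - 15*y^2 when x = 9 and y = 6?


x^2 - d*y^2
= 9^2 - 15*6^2
= 81 - 540
= -459

-459


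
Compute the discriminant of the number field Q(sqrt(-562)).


For K = Q(sqrt(d)) with d squarefree: disc(K) = d if d = 1 mod 4, and disc(K) = 4d if d = 2 or 3 mod 4.
Here d = -562, and d mod 4 = 2.
d = 2 mod 4, not 1 (O_K = Z[sqrt(d)]), so disc(K) = 4d = 4 * (-562) = -2248

-2248


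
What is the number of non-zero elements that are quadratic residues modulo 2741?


For prime p, the number of non-zero quadratic residues is (p-1)/2.
= (2741-1)/2
= 1370

1370


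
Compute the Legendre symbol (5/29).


p = 29 is prime, so compute (5/29) with the reciprocity algorithm (Jacobi-symbol steps: pull out 2s via (2/n), flip via reciprocity, reduce):
  reciprocity: (5/29) -> +(29/5)
  reduce: (4/5)
  pull out 2: (2/5) = -1  (since 5 mod 8 = 5)
  pull out 2: (2/5) = -1  (since 5 mod 8 = 5)
  (1/5) = 1
Product of signs = 1
(5/29) = 1

1


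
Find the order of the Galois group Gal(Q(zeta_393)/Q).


|Gal(Q(zeta_393)/Q)| = phi(393)
= 260

260


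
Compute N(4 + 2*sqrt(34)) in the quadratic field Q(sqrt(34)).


N(a + b*sqrt(d)) = a^2 - d*b^2
= (4)^2 - (34)*(2)^2
= 16 - 136
= -120

-120


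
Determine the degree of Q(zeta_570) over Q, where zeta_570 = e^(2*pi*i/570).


The degree equals Euler's totient phi(570).
570 = 2 * 3 * 5 * 19
phi(570) = 144

144


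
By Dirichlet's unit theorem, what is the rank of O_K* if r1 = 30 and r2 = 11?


By Dirichlet's unit theorem:
rank = r1 + r2 - 1
= 30 + 11 - 1
= 40

40


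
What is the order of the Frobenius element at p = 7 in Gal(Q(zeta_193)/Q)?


The Frobenius at p in Gal(Q(zeta_n)/Q) = (Z/nZ)* is the class of p, so its order is ord_193(7), the smallest k >= 1 with 7^k = 1 mod 193.
n = 193 = 193, phi(193) = 192; the order divides phi(n).
Divisors of 192: 1, 2, 3, 4, 6, 8, 12, 16, 24, 32, 48, 64, 96, 192
Repeated squaring mod 193: 7^1 = 7, 7^2 = 49, 7^4 = 85, 7^8 = 84, 7^16 = 108, 7^32 = 84, 7^64 = 108, 7^128 = 84
Test divisors in increasing order:
  k=1: 7^1 = 7 mod 193
  k=2: 7^2 = 49 mod 193
  k=3: 7^3 = 49 * 7 = 150 mod 193
  k=4: 7^4 = 85 mod 193
  k=6: 7^6 = 85 * 49 = 112 mod 193
  k=8: 7^8 = 84 mod 193
  k=12: 7^12 = 84 * 85 = 192 mod 193
  k=16: 7^16 = 108 mod 193
  k=24: 7^24 = 108 * 84 = 1 mod 193  <- first divisor giving 1
Order = 24

24


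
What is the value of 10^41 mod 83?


p = 83 is prime and the exponent is (p-1)/2 = 41, so by Euler's criterion 10^41 = (10/83) = +1 or -1 mod 83.
Compute by square-and-multiply:
  41 = 32 + 8 + 1 (binary 101001)
  Repeated squaring mod 83: 10^1 = 10, 10^2 = 17, 10^4 = 40, 10^8 = 23, 10^16 = 31, 10^32 = 48
  10^41 = 10^32 * 10^8 * 10^1 = 48 * 23 * 10 mod 83
    48 * 23 = 1104 = 25 mod 83
    25 * 10 = 250 = 1 mod 83
  10^41 = 1 mod 83
Result 1: 10 is a quadratic residue mod 83.
10^41 mod 83 = 1

1


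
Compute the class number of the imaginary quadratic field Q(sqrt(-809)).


K = Q(sqrt(-809)). d mod 4 = 3, so D = disc(K) = 4d = -3236
h(K) equals the number of primitive reduced positive-definite forms (a, b, c) = a*x^2 + b*x*y + c*y^2 with b^2 - 4ac = D,
where reduced means |b| <= a <= c, with b >= 0 whenever |b| = a or a = c, and primitive means gcd(a, b, c) = 1.
Reduced forces 3a^2 <= |D| = 3236, so 1 <= a <= 32; b must have the parity of D, and c = (b^2 - D)/(4a) must be an integer >= a.
Enumerate a = 1..32, b in [-a, a]:
  a=1: (1, 0, 809)  [1]
  a=2: (2, 2, 405)  [1]
  a=3: (3, -2, 270), (3, 2, 270)  [2]
  a=4: none
  a=5: (5, -2, 162), (5, 2, 162)  [2]
  a=6: (6, -2, 135), (6, 2, 135)  [2]
  a=7..8: none
  a=9: (9, -2, 90), (9, 2, 90)  [2]
  a=10: (10, -2, 81), (10, 2, 81)  [2]
  a=11: (11, -8, 75), (11, 8, 75)  [2]
  a=12: none
  a=13: (13, -12, 65), (13, 12, 65)  [2]
  a=14: none
  a=15: (15, -8, 55), (15, -2, 54), (15, 2, 54), (15, 8, 55)  [4]
  a=16..17: none
  a=18: (18, -2, 45), (18, 2, 45)  [2]
  a=19..21: none
  a=22: (22, -14, 39), (22, 14, 39)  [2]
  a=23..24: none
  a=25: (25, -8, 33), (25, 8, 33)  [2]
  a=26: (26, -14, 33), (26, 14, 33)  [2]
  a=27: (27, -2, 30), (27, 2, 30)  [2]
  a=28..29: none
  a=30: (30, -22, 31), (30, 22, 31)  [2]
  a=31..32: none
Total reduced forms: 1 + 1 + 2 + 2 + 2 + 2 + 2 + 2 + 2 + 4 + 2 + 2 + 2 + 2 + 2 + 2 = 32
h = 32

32


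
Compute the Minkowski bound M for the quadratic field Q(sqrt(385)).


d = 385, d mod 4 = 1, so disc(K) = d = 385; |disc(K)| = 385
Real quadratic field, so n = 2, s = r2 = 0, r1 = 2
M = (n!/n^n) * (4/pi)^s * sqrt(|disc(K)|) = (2!/2^2) * (4/pi)^0 * sqrt(385)
= 0.5 * 1.000000 * 19.621417
= 9.8107

9.8107


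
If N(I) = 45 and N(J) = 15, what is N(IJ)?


N(IJ) = N(I) * N(J)
= 45 * 15
= 675

675


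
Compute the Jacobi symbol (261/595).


Compute (261/595) via quadratic reciprocity:
  reciprocity: (261/595) -> +(595/261)
  reduce: (73/261)
  reciprocity: (73/261) -> +(261/73)
  reduce: (42/73)
  pull out 2: (2/73) = +1  (since 73 mod 8 = 1)
  reciprocity: (21/73) -> +(73/21)
  reduce: (10/21)
  pull out 2: (2/21) = -1  (since 21 mod 8 = 5)
  reciprocity: (5/21) -> +(21/5)
  reduce: (1/5)
  (1/5) = 1
Product of signs = -1

-1


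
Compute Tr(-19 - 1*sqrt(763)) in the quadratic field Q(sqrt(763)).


Tr(a + b*sqrt(d)) = (a + b*sqrt(d)) + (a - b*sqrt(d)) = 2a
= 2 * (-19)
= -38

-38


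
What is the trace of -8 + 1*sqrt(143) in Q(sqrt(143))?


Tr(a + b*sqrt(d)) = (a + b*sqrt(d)) + (a - b*sqrt(d)) = 2a
= 2 * (-8)
= -16

-16


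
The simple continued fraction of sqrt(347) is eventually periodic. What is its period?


Run the CF algorithm for sqrt(347).
a_0 = floor(sqrt(347)) = 18; set m_0=0, q_0=1.
Recurrence: m' = q*a - m,  q' = (d - m'^2)/q,  a' = floor((a_0 + m')/q').
  step 1: m=18, q=23, a=1
  step 2: m=5, q=14, a=1
  step 3: m=9, q=19, a=1
  step 4: m=10, q=13, a=2
  step 5: m=16, q=7, a=4
  step 6: m=12, q=29, a=1
  step 7: m=17, q=2, a=17
  step 8: m=17, q=29, a=1
  step 9: m=12, q=7, a=4
  step 10: m=16, q=13, a=2
  step 11: m=10, q=19, a=1
  step 12: m=9, q=14, a=1
  step 13: m=5, q=23, a=1
  step 14: m=18, q=1, a=36
a_14 = 2*a_0 = 36, so the period closes here.
sqrt(347) = [18; 1, 1, 1, 2, 4, 1, 17, 1, 4, 2, 1, 1, 1, 36]
Period length = 14

14


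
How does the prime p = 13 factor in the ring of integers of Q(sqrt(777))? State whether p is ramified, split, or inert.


K = Q(sqrt(777)). Since d mod 4 = 1, disc(K) = 777.
Check p | disc: 777 mod 13 = 10.
p does not divide disc. Compute Legendre symbol (d/p):
10^((13-1)/2) mod 13 = 1
(d/p) = 1, so p splits: (p) = P*P' with e=1, f=1, g=2.
Therefore p is split.

split


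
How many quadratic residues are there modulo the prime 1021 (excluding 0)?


For prime p, the number of non-zero quadratic residues is (p-1)/2.
= (1021-1)/2
= 510

510


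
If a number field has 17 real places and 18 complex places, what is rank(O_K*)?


By Dirichlet's unit theorem:
rank = r1 + r2 - 1
= 17 + 18 - 1
= 34

34


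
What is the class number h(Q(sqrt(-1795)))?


K = Q(sqrt(-1795)). d mod 4 = 1, so D = disc(K) = d = -1795
h(K) equals the number of primitive reduced positive-definite forms (a, b, c) = a*x^2 + b*x*y + c*y^2 with b^2 - 4ac = D,
where reduced means |b| <= a <= c, with b >= 0 whenever |b| = a or a = c, and primitive means gcd(a, b, c) = 1.
Reduced forces 3a^2 <= |D| = 1795, so 1 <= a <= 24; b must have the parity of D, and c = (b^2 - D)/(4a) must be an integer >= a.
Enumerate a = 1..24, b in [-a, a]:
  a=1: (1, 1, 449)  [1]
  a=2..4: none
  a=5: (5, 5, 91)  [1]
  a=6: none
  a=7: (7, -5, 65), (7, 5, 65)  [2]
  a=8..10: none
  a=11: (11, -3, 41), (11, 3, 41)  [2]
  a=12: none
  a=13: (13, -5, 35), (13, 5, 35)  [2]
  a=14..24: none
Total reduced forms: 1 + 1 + 2 + 2 + 2 = 8
h = 8

8


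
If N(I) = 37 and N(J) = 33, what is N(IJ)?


N(IJ) = N(I) * N(J)
= 37 * 33
= 1221

1221


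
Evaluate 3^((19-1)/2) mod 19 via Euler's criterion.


p = 19 is prime and the exponent is (p-1)/2 = 9, so by Euler's criterion 3^9 = (3/19) = +1 or -1 mod 19.
Compute by square-and-multiply:
  9 = 8 + 1 (binary 1001)
  Repeated squaring mod 19: 3^1 = 3, 3^2 = 9, 3^4 = 5, 3^8 = 6
  3^9 = 3^8 * 3^1 = 6 * 3 mod 19
    6 * 3 = 18 = 18 mod 19
  3^9 = 18 mod 19
Result 18 = p - 1 = -1 mod 19: 3 is a quadratic non-residue mod 19. As a residue in [0, p-1] the value is 18.
3^9 mod 19 = 18

18


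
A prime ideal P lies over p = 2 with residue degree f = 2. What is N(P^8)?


N(P^a) = p^(a*f)
= 2^(8*2)
= 2^16
= 65536

65536


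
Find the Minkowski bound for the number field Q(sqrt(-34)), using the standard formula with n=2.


d = -34, d mod 4 = 2, so disc(K) = 4d = -136; |disc(K)| = 136
Imaginary quadratic field, so n = 2, s = r2 = 1, r1 = 0
M = (n!/n^n) * (4/pi)^s * sqrt(|disc(K)|) = (2!/2^2) * (4/pi)^1 * sqrt(136)
= 0.5 * 1.273240 * 11.661904
= 7.4242

7.4242


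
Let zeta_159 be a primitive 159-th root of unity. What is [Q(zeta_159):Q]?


The degree equals Euler's totient phi(159).
159 = 3 * 53
phi(159) = 104

104


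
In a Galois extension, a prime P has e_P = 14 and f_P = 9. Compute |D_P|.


|D_P| = e * f
= 14 * 9
= 126

126


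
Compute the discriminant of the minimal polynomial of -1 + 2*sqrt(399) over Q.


The element -1 + 2*sqrt(399) has minimal polynomial:
x^2 + 2*x - 1595
Discriminant = (2)^2 - 4*(-1595)
= 4 + 6380
= 6384

6384


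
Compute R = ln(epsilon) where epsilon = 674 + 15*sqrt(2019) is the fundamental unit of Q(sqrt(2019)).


epsilon = 674 + 15*sqrt(2019)
= 1347.9993
R = ln(1347.9993)
= 7.2064

7.2064


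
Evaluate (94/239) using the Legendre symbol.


p = 239 is prime, so compute (94/239) with the reciprocity algorithm (Jacobi-symbol steps: pull out 2s via (2/n), flip via reciprocity, reduce):
  pull out 2: (2/239) = +1  (since 239 mod 8 = 7)
  reciprocity: (47/239) -> -(239/47)
  reduce: (4/47)
  pull out 2: (2/47) = +1  (since 47 mod 8 = 7)
  pull out 2: (2/47) = +1  (since 47 mod 8 = 7)
  (1/47) = 1
Product of signs = -1
(94/239) = -1

-1


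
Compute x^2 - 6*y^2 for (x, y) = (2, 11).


x^2 - d*y^2
= 2^2 - 6*11^2
= 4 - 726
= -722

-722


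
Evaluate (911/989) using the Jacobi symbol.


Compute (911/989) via quadratic reciprocity:
  reciprocity: (911/989) -> +(989/911)
  reduce: (78/911)
  pull out 2: (2/911) = +1  (since 911 mod 8 = 7)
  reciprocity: (39/911) -> -(911/39)
  reduce: (14/39)
  pull out 2: (2/39) = +1  (since 39 mod 8 = 7)
  reciprocity: (7/39) -> -(39/7)
  reduce: (4/7)
  pull out 2: (2/7) = +1  (since 7 mod 8 = 7)
  pull out 2: (2/7) = +1  (since 7 mod 8 = 7)
  (1/7) = 1
Product of signs = 1

1


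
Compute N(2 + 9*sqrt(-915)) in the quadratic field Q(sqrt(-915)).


N(a + b*sqrt(d)) = a^2 - d*b^2
= (2)^2 - (-915)*(9)^2
= 4 + 74115
= 74119

74119


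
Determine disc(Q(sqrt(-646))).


For K = Q(sqrt(d)) with d squarefree: disc(K) = d if d = 1 mod 4, and disc(K) = 4d if d = 2 or 3 mod 4.
Here d = -646, and d mod 4 = 2.
d = 2 mod 4, not 1 (O_K = Z[sqrt(d)]), so disc(K) = 4d = 4 * (-646) = -2584

-2584


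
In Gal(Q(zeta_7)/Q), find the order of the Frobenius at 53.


The Frobenius at p in Gal(Q(zeta_n)/Q) = (Z/nZ)* is the class of p, so its order is ord_7(53), the smallest k >= 1 with 53^k = 1 mod 7.
n = 7 = 7, phi(7) = 6; the order divides phi(n).
Divisors of 6: 1, 2, 3, 6
Repeated squaring mod 7: 53^1 = 4, 53^2 = 2, 53^4 = 4
Test divisors in increasing order:
  k=1: 53^1 = 4 mod 7
  k=2: 53^2 = 2 mod 7
  k=3: 53^3 = 2 * 4 = 1 mod 7  <- first divisor giving 1
Order = 3

3


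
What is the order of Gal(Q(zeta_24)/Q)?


|Gal(Q(zeta_24)/Q)| = phi(24)
= 8

8


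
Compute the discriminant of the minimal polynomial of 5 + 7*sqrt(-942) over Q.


The element 5 + 7*sqrt(-942) has minimal polynomial:
x^2 - 10*x + 46183
Discriminant = (-10)^2 - 4*(46183)
= 100 - 184732
= -184632

-184632


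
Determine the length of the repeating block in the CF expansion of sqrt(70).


Run the CF algorithm for sqrt(70).
a_0 = floor(sqrt(70)) = 8; set m_0=0, q_0=1.
Recurrence: m' = q*a - m,  q' = (d - m'^2)/q,  a' = floor((a_0 + m')/q').
  step 1: m=8, q=6, a=2
  step 2: m=4, q=9, a=1
  step 3: m=5, q=5, a=2
  step 4: m=5, q=9, a=1
  step 5: m=4, q=6, a=2
  step 6: m=8, q=1, a=16
a_6 = 2*a_0 = 16, so the period closes here.
sqrt(70) = [8; 2, 1, 2, 1, 2, 16]
Period length = 6

6


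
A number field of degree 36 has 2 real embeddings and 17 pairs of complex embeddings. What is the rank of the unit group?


By Dirichlet's unit theorem:
rank = r1 + r2 - 1
= 2 + 17 - 1
= 18

18


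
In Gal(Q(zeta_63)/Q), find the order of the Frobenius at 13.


The Frobenius at p in Gal(Q(zeta_n)/Q) = (Z/nZ)* is the class of p, so its order is ord_63(13), the smallest k >= 1 with 13^k = 1 mod 63.
n = 63 = 3^2 * 7, phi(63) = 36; the order divides phi(n).
Divisors of 36: 1, 2, 3, 4, 6, 9, 12, 18, 36
Repeated squaring mod 63: 13^1 = 13, 13^2 = 43, 13^4 = 22, 13^8 = 43, 13^16 = 22, 13^32 = 43
Test divisors in increasing order:
  k=1: 13^1 = 13 mod 63
  k=2: 13^2 = 43 mod 63
  k=3: 13^3 = 43 * 13 = 55 mod 63
  k=4: 13^4 = 22 mod 63
  k=6: 13^6 = 22 * 43 = 1 mod 63  <- first divisor giving 1
Order = 6

6


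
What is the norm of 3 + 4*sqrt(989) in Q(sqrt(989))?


N(a + b*sqrt(d)) = a^2 - d*b^2
= (3)^2 - (989)*(4)^2
= 9 - 15824
= -15815

-15815


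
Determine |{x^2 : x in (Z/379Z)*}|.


For prime p, the number of non-zero quadratic residues is (p-1)/2.
= (379-1)/2
= 189

189


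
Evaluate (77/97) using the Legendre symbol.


p = 97 is prime, so compute (77/97) with the reciprocity algorithm (Jacobi-symbol steps: pull out 2s via (2/n), flip via reciprocity, reduce):
  reciprocity: (77/97) -> +(97/77)
  reduce: (20/77)
  pull out 2: (2/77) = -1  (since 77 mod 8 = 5)
  pull out 2: (2/77) = -1  (since 77 mod 8 = 5)
  reciprocity: (5/77) -> +(77/5)
  reduce: (2/5)
  pull out 2: (2/5) = -1  (since 5 mod 8 = 5)
  (1/5) = 1
Product of signs = -1
(77/97) = -1

-1


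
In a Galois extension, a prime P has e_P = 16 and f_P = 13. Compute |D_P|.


|D_P| = e * f
= 16 * 13
= 208

208


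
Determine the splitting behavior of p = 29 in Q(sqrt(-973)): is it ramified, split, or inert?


K = Q(sqrt(-973)). Since d mod 4 = 3, disc(K) = -3892.
Check p | disc: -3892 mod 29 = 23.
p does not divide disc. Compute Legendre symbol (d/p):
13^((29-1)/2) mod 29 = 1
(d/p) = 1, so p splits: (p) = P*P' with e=1, f=1, g=2.
Therefore p is split.

split


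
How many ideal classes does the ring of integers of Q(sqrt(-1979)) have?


K = Q(sqrt(-1979)). d mod 4 = 1, so D = disc(K) = d = -1979
h(K) equals the number of primitive reduced positive-definite forms (a, b, c) = a*x^2 + b*x*y + c*y^2 with b^2 - 4ac = D,
where reduced means |b| <= a <= c, with b >= 0 whenever |b| = a or a = c, and primitive means gcd(a, b, c) = 1.
Reduced forces 3a^2 <= |D| = 1979, so 1 <= a <= 25; b must have the parity of D, and c = (b^2 - D)/(4a) must be an integer >= a.
Enumerate a = 1..25, b in [-a, a]:
  a=1: (1, 1, 495)  [1]
  a=2: none
  a=3: (3, -1, 165), (3, 1, 165)  [2]
  a=4: none
  a=5: (5, -1, 99), (5, 1, 99)  [2]
  a=6: none
  a=7: (7, -3, 71), (7, 3, 71)  [2]
  a=8: none
  a=9: (9, -1, 55), (9, 1, 55)  [2]
  a=10: none
  a=11: (11, -1, 45), (11, 1, 45)  [2]
  a=12: none
  a=13: (13, -7, 39), (13, 7, 39)  [2]
  a=14: none
  a=15: (15, -11, 35), (15, -1, 33), (15, 1, 33), (15, 11, 35)  [4]
  a=16..18: none
  a=19: (19, -15, 29), (19, 15, 29)  [2]
  a=20: none
  a=21: (21, -17, 27), (21, -11, 25), (21, 11, 25), (21, 17, 27)  [4]
  a=22..25: none
Total reduced forms: 1 + 2 + 2 + 2 + 2 + 2 + 2 + 4 + 2 + 4 = 23
h = 23

23


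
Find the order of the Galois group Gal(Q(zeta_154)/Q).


|Gal(Q(zeta_154)/Q)| = phi(154)
= 60

60


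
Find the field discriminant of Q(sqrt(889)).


For K = Q(sqrt(d)) with d squarefree: disc(K) = d if d = 1 mod 4, and disc(K) = 4d if d = 2 or 3 mod 4.
Here d = 889, and d mod 4 = 1.
d = 1 mod 4 (O_K = Z[(1+sqrt(d))/2]), so disc(K) = d = 889

889


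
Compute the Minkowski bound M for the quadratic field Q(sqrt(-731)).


d = -731, d mod 4 = 1, so disc(K) = d = -731; |disc(K)| = 731
Imaginary quadratic field, so n = 2, s = r2 = 1, r1 = 0
M = (n!/n^n) * (4/pi)^s * sqrt(|disc(K)|) = (2!/2^2) * (4/pi)^1 * sqrt(731)
= 0.5 * 1.273240 * 27.037012
= 17.2123

17.2123


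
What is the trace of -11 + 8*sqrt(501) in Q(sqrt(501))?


Tr(a + b*sqrt(d)) = (a + b*sqrt(d)) + (a - b*sqrt(d)) = 2a
= 2 * (-11)
= -22

-22


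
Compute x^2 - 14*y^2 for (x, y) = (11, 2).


x^2 - d*y^2
= 11^2 - 14*2^2
= 121 - 56
= 65

65


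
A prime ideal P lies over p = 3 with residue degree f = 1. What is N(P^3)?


N(P^a) = p^(a*f)
= 3^(3*1)
= 3^3
= 27

27


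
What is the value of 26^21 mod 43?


p = 43 is prime and the exponent is (p-1)/2 = 21, so by Euler's criterion 26^21 = (26/43) = +1 or -1 mod 43.
Compute by square-and-multiply:
  21 = 16 + 4 + 1 (binary 10101)
  Repeated squaring mod 43: 26^1 = 26, 26^2 = 31, 26^4 = 15, 26^8 = 10, 26^16 = 14
  26^21 = 26^16 * 26^4 * 26^1 = 14 * 15 * 26 mod 43
    14 * 15 = 210 = 38 mod 43
    38 * 26 = 988 = 42 mod 43
  26^21 = 42 mod 43
Result 42 = p - 1 = -1 mod 43: 26 is a quadratic non-residue mod 43. As a residue in [0, p-1] the value is 42.
26^21 mod 43 = 42

42


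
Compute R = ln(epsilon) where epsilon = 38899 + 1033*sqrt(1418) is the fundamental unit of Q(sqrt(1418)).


epsilon = 38899 + 1033*sqrt(1418)
= 77798.0000
R = ln(77798.0000)
= 11.2619

11.2619


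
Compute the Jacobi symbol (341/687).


Compute (341/687) via quadratic reciprocity:
  reciprocity: (341/687) -> +(687/341)
  reduce: (5/341)
  reciprocity: (5/341) -> +(341/5)
  reduce: (1/5)
  (1/5) = 1
Product of signs = 1

1


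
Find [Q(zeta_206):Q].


The degree equals Euler's totient phi(206).
206 = 2 * 103
phi(206) = 102

102


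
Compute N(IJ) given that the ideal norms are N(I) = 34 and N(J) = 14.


N(IJ) = N(I) * N(J)
= 34 * 14
= 476

476


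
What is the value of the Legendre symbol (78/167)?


p = 167 is prime, so compute (78/167) with the reciprocity algorithm (Jacobi-symbol steps: pull out 2s via (2/n), flip via reciprocity, reduce):
  pull out 2: (2/167) = +1  (since 167 mod 8 = 7)
  reciprocity: (39/167) -> -(167/39)
  reduce: (11/39)
  reciprocity: (11/39) -> -(39/11)
  reduce: (6/11)
  pull out 2: (2/11) = -1  (since 11 mod 8 = 3)
  reciprocity: (3/11) -> -(11/3)
  reduce: (2/3)
  pull out 2: (2/3) = -1  (since 3 mod 8 = 3)
  (1/3) = 1
Product of signs = -1
(78/167) = -1

-1


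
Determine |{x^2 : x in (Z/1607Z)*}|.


For prime p, the number of non-zero quadratic residues is (p-1)/2.
= (1607-1)/2
= 803

803


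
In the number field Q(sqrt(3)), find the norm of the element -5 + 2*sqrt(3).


N(a + b*sqrt(d)) = a^2 - d*b^2
= (-5)^2 - (3)*(2)^2
= 25 - 12
= 13

13


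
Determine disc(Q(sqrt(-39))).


For K = Q(sqrt(d)) with d squarefree: disc(K) = d if d = 1 mod 4, and disc(K) = 4d if d = 2 or 3 mod 4.
Here d = -39, and d mod 4 = 1.
d = 1 mod 4 (O_K = Z[(1+sqrt(d))/2]), so disc(K) = d = -39

-39


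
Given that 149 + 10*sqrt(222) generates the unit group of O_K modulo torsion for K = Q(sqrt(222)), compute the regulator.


epsilon = 149 + 10*sqrt(222)
= 297.9966
R = ln(297.9966)
= 5.6971

5.6971


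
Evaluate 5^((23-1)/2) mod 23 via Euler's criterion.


p = 23 is prime and the exponent is (p-1)/2 = 11, so by Euler's criterion 5^11 = (5/23) = +1 or -1 mod 23.
Compute by square-and-multiply:
  11 = 8 + 2 + 1 (binary 1011)
  Repeated squaring mod 23: 5^1 = 5, 5^2 = 2, 5^4 = 4, 5^8 = 16
  5^11 = 5^8 * 5^2 * 5^1 = 16 * 2 * 5 mod 23
    16 * 2 = 32 = 9 mod 23
    9 * 5 = 45 = 22 mod 23
  5^11 = 22 mod 23
Result 22 = p - 1 = -1 mod 23: 5 is a quadratic non-residue mod 23. As a residue in [0, p-1] the value is 22.
5^11 mod 23 = 22

22


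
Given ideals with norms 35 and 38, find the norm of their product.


N(IJ) = N(I) * N(J)
= 35 * 38
= 1330

1330


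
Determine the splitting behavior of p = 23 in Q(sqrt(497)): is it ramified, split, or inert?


K = Q(sqrt(497)). Since d mod 4 = 1, disc(K) = 497.
Check p | disc: 497 mod 23 = 14.
p does not divide disc. Compute Legendre symbol (d/p):
14^((23-1)/2) mod 23 = -1
(d/p) = -1, so p is inert: (p) stays prime with e=1, f=2, g=1.
Therefore p is inert.

inert


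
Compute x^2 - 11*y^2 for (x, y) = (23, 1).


x^2 - d*y^2
= 23^2 - 11*1^2
= 529 - 11
= 518

518


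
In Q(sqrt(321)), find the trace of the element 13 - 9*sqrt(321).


Tr(a + b*sqrt(d)) = (a + b*sqrt(d)) + (a - b*sqrt(d)) = 2a
= 2 * (13)
= 26

26


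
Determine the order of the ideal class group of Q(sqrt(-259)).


K = Q(sqrt(-259)). d mod 4 = 1, so D = disc(K) = d = -259
h(K) equals the number of primitive reduced positive-definite forms (a, b, c) = a*x^2 + b*x*y + c*y^2 with b^2 - 4ac = D,
where reduced means |b| <= a <= c, with b >= 0 whenever |b| = a or a = c, and primitive means gcd(a, b, c) = 1.
Reduced forces 3a^2 <= |D| = 259, so 1 <= a <= 9; b must have the parity of D, and c = (b^2 - D)/(4a) must be an integer >= a.
Enumerate a = 1..9, b in [-a, a]:
  a=1: (1, 1, 65)  [1]
  a=2..4: none
  a=5: (5, -1, 13), (5, 1, 13)  [2]
  a=6: none
  a=7: (7, 7, 11)  [1]
  a=8..9: none
Total reduced forms: 1 + 2 + 1 = 4
h = 4

4


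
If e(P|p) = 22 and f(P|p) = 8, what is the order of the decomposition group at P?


|D_P| = e * f
= 22 * 8
= 176

176


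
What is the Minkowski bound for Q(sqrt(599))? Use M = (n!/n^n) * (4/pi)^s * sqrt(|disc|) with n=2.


d = 599, d mod 4 = 3, so disc(K) = 4d = 2396; |disc(K)| = 2396
Real quadratic field, so n = 2, s = r2 = 0, r1 = 2
M = (n!/n^n) * (4/pi)^s * sqrt(|disc(K)|) = (2!/2^2) * (4/pi)^0 * sqrt(2396)
= 0.5 * 1.000000 * 48.948953
= 24.4745

24.4745


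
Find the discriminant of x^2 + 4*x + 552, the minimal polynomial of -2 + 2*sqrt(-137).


The element -2 + 2*sqrt(-137) has minimal polynomial:
x^2 + 4*x + 552
Discriminant = (4)^2 - 4*(552)
= 16 - 2208
= -2192

-2192


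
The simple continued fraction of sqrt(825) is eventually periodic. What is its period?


Run the CF algorithm for sqrt(825).
a_0 = floor(sqrt(825)) = 28; set m_0=0, q_0=1.
Recurrence: m' = q*a - m,  q' = (d - m'^2)/q,  a' = floor((a_0 + m')/q').
  step 1: m=28, q=41, a=1
  step 2: m=13, q=16, a=2
  step 3: m=19, q=29, a=1
  step 4: m=10, q=25, a=1
  step 5: m=15, q=24, a=1
  step 6: m=9, q=31, a=1
  step 7: m=22, q=11, a=4
  step 8: m=22, q=31, a=1
  step 9: m=9, q=24, a=1
  step 10: m=15, q=25, a=1
  step 11: m=10, q=29, a=1
  step 12: m=19, q=16, a=2
  step 13: m=13, q=41, a=1
  step 14: m=28, q=1, a=56
a_14 = 2*a_0 = 56, so the period closes here.
sqrt(825) = [28; 1, 2, 1, 1, 1, 1, 4, 1, 1, 1, 1, 2, 1, 56]
Period length = 14

14


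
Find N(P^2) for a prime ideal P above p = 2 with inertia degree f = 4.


N(P^a) = p^(a*f)
= 2^(2*4)
= 2^8
= 256

256


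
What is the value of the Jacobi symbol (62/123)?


Compute (62/123) via quadratic reciprocity:
  pull out 2: (2/123) = -1  (since 123 mod 8 = 3)
  reciprocity: (31/123) -> -(123/31)
  reduce: (30/31)
  pull out 2: (2/31) = +1  (since 31 mod 8 = 7)
  reciprocity: (15/31) -> -(31/15)
  reduce: (1/15)
  (1/15) = 1
Product of signs = -1

-1


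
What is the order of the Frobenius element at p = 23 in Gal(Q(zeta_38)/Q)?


The Frobenius at p in Gal(Q(zeta_n)/Q) = (Z/nZ)* is the class of p, so its order is ord_38(23), the smallest k >= 1 with 23^k = 1 mod 38.
n = 38 = 2 * 19, phi(38) = 18; the order divides phi(n).
Divisors of 18: 1, 2, 3, 6, 9, 18
Repeated squaring mod 38: 23^1 = 23, 23^2 = 35, 23^4 = 9, 23^8 = 5, 23^16 = 25
Test divisors in increasing order:
  k=1: 23^1 = 23 mod 38
  k=2: 23^2 = 35 mod 38
  k=3: 23^3 = 35 * 23 = 7 mod 38
  k=6: 23^6 = 9 * 35 = 11 mod 38
  k=9: 23^9 = 5 * 23 = 1 mod 38  <- first divisor giving 1
Order = 9

9


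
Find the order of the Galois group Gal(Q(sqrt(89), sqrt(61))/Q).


The 2 square roots of distinct primes are multiplicatively independent over Q,
so [K:Q] = 2^2 and Gal(K/Q) is isomorphic to (Z/2Z)^2.
|Gal| = 2^2 = 4

4


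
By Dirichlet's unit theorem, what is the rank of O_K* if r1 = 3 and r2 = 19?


By Dirichlet's unit theorem:
rank = r1 + r2 - 1
= 3 + 19 - 1
= 21

21


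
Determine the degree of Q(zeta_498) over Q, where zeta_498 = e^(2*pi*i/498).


The degree equals Euler's totient phi(498).
498 = 2 * 3 * 83
phi(498) = 164

164


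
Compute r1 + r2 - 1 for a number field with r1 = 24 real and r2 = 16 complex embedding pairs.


By Dirichlet's unit theorem:
rank = r1 + r2 - 1
= 24 + 16 - 1
= 39

39


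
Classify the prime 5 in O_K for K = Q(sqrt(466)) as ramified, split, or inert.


K = Q(sqrt(466)). Since d mod 4 = 2, disc(K) = 1864.
Check p | disc: 1864 mod 5 = 4.
p does not divide disc. Compute Legendre symbol (d/p):
1^((5-1)/2) mod 5 = 1
(d/p) = 1, so p splits: (p) = P*P' with e=1, f=1, g=2.
Therefore p is split.

split


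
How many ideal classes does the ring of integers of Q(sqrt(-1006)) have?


K = Q(sqrt(-1006)). d mod 4 = 2, so D = disc(K) = 4d = -4024
h(K) equals the number of primitive reduced positive-definite forms (a, b, c) = a*x^2 + b*x*y + c*y^2 with b^2 - 4ac = D,
where reduced means |b| <= a <= c, with b >= 0 whenever |b| = a or a = c, and primitive means gcd(a, b, c) = 1.
Reduced forces 3a^2 <= |D| = 4024, so 1 <= a <= 36; b must have the parity of D, and c = (b^2 - D)/(4a) must be an integer >= a.
Enumerate a = 1..36, b in [-a, a]:
  a=1: (1, 0, 1006)  [1]
  a=2: (2, 0, 503)  [1]
  a=3..4: none
  a=5: (5, -4, 202), (5, 4, 202)  [2]
  a=6: none
  a=7: (7, -6, 145), (7, 6, 145)  [2]
  a=8..9: none
  a=10: (10, -4, 101), (10, 4, 101)  [2]
  a=11..13: none
  a=14: (14, -8, 73), (14, 8, 73)  [2]
  a=15..18: none
  a=19: (19, -2, 53), (19, 2, 53)  [2]
  a=20..22: none
  a=23: (23, -22, 49), (23, 22, 49)  [2]
  a=24: none
  a=25: (25, -24, 46), (25, 24, 46)  [2]
  a=26..28: none
  a=29: (29, -6, 35), (29, 6, 35)  [2]
  a=30..34: none
  a=35: (35, -34, 37), (35, 34, 37)  [2]
  a=36: none
Total reduced forms: 1 + 1 + 2 + 2 + 2 + 2 + 2 + 2 + 2 + 2 + 2 = 20
h = 20

20


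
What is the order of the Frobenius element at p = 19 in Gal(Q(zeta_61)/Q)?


The Frobenius at p in Gal(Q(zeta_n)/Q) = (Z/nZ)* is the class of p, so its order is ord_61(19), the smallest k >= 1 with 19^k = 1 mod 61.
n = 61 = 61, phi(61) = 60; the order divides phi(n).
Divisors of 60: 1, 2, 3, 4, 5, 6, 10, 12, 15, 20, 30, 60
Repeated squaring mod 61: 19^1 = 19, 19^2 = 56, 19^4 = 25, 19^8 = 15, 19^16 = 42, 19^32 = 56
Test divisors in increasing order:
  k=1: 19^1 = 19 mod 61
  k=2: 19^2 = 56 mod 61
  k=3: 19^3 = 56 * 19 = 27 mod 61
  k=4: 19^4 = 25 mod 61
  k=5: 19^5 = 25 * 19 = 48 mod 61
  k=6: 19^6 = 25 * 56 = 58 mod 61
  k=10: 19^10 = 15 * 56 = 47 mod 61
  k=12: 19^12 = 15 * 25 = 9 mod 61
  k=15: 19^15 = 15 * 25 * 56 * 19 = 60 mod 61
  k=20: 19^20 = 42 * 25 = 13 mod 61
  k=30: 19^30 = 42 * 15 * 25 * 56 = 1 mod 61  <- first divisor giving 1
Order = 30

30


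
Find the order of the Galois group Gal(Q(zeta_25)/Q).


|Gal(Q(zeta_25)/Q)| = phi(25)
= 20

20


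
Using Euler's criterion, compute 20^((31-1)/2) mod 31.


p = 31 is prime and the exponent is (p-1)/2 = 15, so by Euler's criterion 20^15 = (20/31) = +1 or -1 mod 31.
Compute by square-and-multiply:
  15 = 8 + 4 + 2 + 1 (binary 1111)
  Repeated squaring mod 31: 20^1 = 20, 20^2 = 28, 20^4 = 9, 20^8 = 19
  20^15 = 20^8 * 20^4 * 20^2 * 20^1 = 19 * 9 * 28 * 20 mod 31
    19 * 9 = 171 = 16 mod 31
    16 * 28 = 448 = 14 mod 31
    14 * 20 = 280 = 1 mod 31
  20^15 = 1 mod 31
Result 1: 20 is a quadratic residue mod 31.
20^15 mod 31 = 1

1


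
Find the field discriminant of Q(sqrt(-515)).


For K = Q(sqrt(d)) with d squarefree: disc(K) = d if d = 1 mod 4, and disc(K) = 4d if d = 2 or 3 mod 4.
Here d = -515, and d mod 4 = 1.
d = 1 mod 4 (O_K = Z[(1+sqrt(d))/2]), so disc(K) = d = -515

-515


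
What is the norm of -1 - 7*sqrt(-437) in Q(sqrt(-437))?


N(a + b*sqrt(d)) = a^2 - d*b^2
= (-1)^2 - (-437)*(-7)^2
= 1 + 21413
= 21414

21414


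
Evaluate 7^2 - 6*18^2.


x^2 - d*y^2
= 7^2 - 6*18^2
= 49 - 1944
= -1895

-1895


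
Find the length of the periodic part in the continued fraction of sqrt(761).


Run the CF algorithm for sqrt(761).
a_0 = floor(sqrt(761)) = 27; set m_0=0, q_0=1.
Recurrence: m' = q*a - m,  q' = (d - m'^2)/q,  a' = floor((a_0 + m')/q').
  step 1: m=27, q=32, a=1
  step 2: m=5, q=23, a=1
  step 3: m=18, q=19, a=2
  step 4: m=20, q=19, a=2
  step 5: m=18, q=23, a=1
  step 6: m=5, q=32, a=1
  step 7: m=27, q=1, a=54
a_7 = 2*a_0 = 54, so the period closes here.
sqrt(761) = [27; 1, 1, 2, 2, 1, 1, 54]
Period length = 7

7
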